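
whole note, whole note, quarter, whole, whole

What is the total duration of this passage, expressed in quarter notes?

Convert each value to quarter notes: whole note = 4; whole note = 4; quarter = 1; whole = 4; whole = 4.
Adding: 4 + 4 + 1 + 4 + 4 = 17 quarter notes.

17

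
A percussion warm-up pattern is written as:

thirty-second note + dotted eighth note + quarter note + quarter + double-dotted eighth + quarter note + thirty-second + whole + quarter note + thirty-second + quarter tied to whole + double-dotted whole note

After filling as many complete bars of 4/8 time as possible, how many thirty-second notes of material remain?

0

One bar of 4/8 = 16 thirty-second notes.
Each duration in thirty-second notes: thirty-second note = 1; dotted eighth note = 6; quarter note = 8; quarter = 8; double-dotted eighth = 7; quarter note = 8; thirty-second = 1; whole = 32; quarter note = 8; thirty-second = 1; quarter tied to whole (quarter + whole) = 40; double-dotted whole note = 56.
Altogether 1 + 6 + 8 + 8 + 7 + 8 + 1 + 32 + 8 + 1 + 40 + 56 = 176.
176 ÷ 16 = 11 complete bars with 0 thirty-second notes remaining.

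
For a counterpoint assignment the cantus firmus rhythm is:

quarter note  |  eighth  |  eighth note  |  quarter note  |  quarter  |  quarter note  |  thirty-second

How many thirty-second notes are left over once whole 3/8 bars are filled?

One bar of 3/8 = 12 thirty-second notes.
Working in thirty-second notes: quarter note = 8; eighth = 4; eighth note = 4; quarter note = 8; quarter = 8; quarter note = 8; thirty-second = 1.
Adding: 8 + 4 + 4 + 8 + 8 + 8 + 1 = 41.
41 ÷ 12 = 3 complete bars with 5 thirty-second notes remaining.

5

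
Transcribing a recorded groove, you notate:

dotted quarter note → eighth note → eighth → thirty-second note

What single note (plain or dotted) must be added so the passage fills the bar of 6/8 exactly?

The bar of 6/8 = 24 thirty-second notes.
Express everything in thirty-second notes: dotted quarter note = 12; eighth note = 4; eighth = 4; thirty-second note = 1.
Total: 12 + 4 + 4 + 1 = 21.
Remaining: 24 − 21 = 3 thirty-second notes, which is a dotted sixteenth note.

dotted sixteenth note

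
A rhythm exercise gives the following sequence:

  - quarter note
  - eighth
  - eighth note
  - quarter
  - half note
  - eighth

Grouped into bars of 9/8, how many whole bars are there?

One bar of 9/8 = 9 eighth notes.
Each duration in eighth notes: quarter note = 2; eighth = 1; eighth note = 1; quarter = 2; half note = 4; eighth = 1.
Sum: 2 + 1 + 1 + 2 + 4 + 1 = 11.
11 ÷ 9 = 1 complete bar with 2 left over.

1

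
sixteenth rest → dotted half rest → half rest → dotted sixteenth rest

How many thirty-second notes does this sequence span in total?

Each duration in thirty-second notes: sixteenth rest = 2; dotted half rest = 24; half rest = 16; dotted sixteenth rest = 3.
Adding: 2 + 24 + 16 + 3 = 45 thirty-second notes.

45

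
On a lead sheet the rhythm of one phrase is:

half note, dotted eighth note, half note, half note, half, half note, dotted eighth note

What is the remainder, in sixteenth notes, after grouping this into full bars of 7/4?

18

One bar of 7/4 = 28 sixteenth notes.
Convert each value to sixteenth notes: half note = 8; dotted eighth note = 3; half note = 8; half note = 8; half = 8; half note = 8; dotted eighth note = 3.
Adding: 8 + 3 + 8 + 8 + 8 + 8 + 3 = 46.
46 ÷ 28 = 1 complete bar with 18 sixteenth notes remaining.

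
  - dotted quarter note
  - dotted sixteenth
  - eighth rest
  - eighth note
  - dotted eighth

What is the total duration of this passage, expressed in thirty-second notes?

In thirty-second notes: dotted quarter note = 12; dotted sixteenth = 3; eighth rest = 4; eighth note = 4; dotted eighth = 6.
Altogether 12 + 3 + 4 + 4 + 6 = 29 thirty-second notes.

29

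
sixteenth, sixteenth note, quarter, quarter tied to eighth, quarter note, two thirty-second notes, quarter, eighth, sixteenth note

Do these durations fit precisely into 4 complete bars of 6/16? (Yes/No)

One bar of 6/16 = 12 thirty-second notes, so 4 bars = 48.
Express everything in thirty-second notes: sixteenth = 2; sixteenth note = 2; quarter = 8; quarter tied to eighth (quarter + eighth) = 12; quarter note = 8; thirty-second note = 1; thirty-second note = 1; quarter = 8; eighth = 4; sixteenth note = 2.
Adding: 2 + 2 + 8 + 12 + 8 + 1 + 1 + 8 + 4 + 2 = 48.
48 equals 48, so the answer is Yes.

Yes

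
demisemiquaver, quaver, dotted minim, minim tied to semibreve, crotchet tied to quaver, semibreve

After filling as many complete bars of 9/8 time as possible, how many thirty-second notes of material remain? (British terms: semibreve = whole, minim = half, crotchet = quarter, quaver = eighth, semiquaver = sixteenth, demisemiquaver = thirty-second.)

One bar of 9/8 = 36 thirty-second notes.
Working in thirty-second notes: demisemiquaver = 1; quaver = 4; dotted minim = 24; minim tied to semibreve (minim + semibreve) = 48; crotchet tied to quaver (crotchet + quaver) = 12; semibreve = 32.
Sum: 1 + 4 + 24 + 48 + 12 + 32 = 121.
121 ÷ 36 = 3 complete bars with 13 thirty-second notes remaining.

13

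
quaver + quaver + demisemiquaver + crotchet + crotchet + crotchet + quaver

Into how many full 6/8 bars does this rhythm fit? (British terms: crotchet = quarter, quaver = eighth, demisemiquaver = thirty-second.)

One bar of 6/8 = 24 thirty-second notes.
Convert each value to thirty-second notes: quaver = 4; quaver = 4; demisemiquaver = 1; crotchet = 8; crotchet = 8; crotchet = 8; quaver = 4.
Adding: 4 + 4 + 1 + 8 + 8 + 8 + 4 = 37.
37 ÷ 24 = 1 complete bar with 13 left over.

1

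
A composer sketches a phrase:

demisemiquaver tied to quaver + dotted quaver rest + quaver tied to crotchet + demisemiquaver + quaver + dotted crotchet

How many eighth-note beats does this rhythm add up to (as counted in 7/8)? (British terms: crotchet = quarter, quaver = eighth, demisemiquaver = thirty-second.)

One eighth-note beat = 4 thirty-second notes.
Each duration in thirty-second notes: demisemiquaver tied to quaver (demisemiquaver + quaver) = 5; dotted quaver rest = 6; quaver tied to crotchet (quaver + crotchet) = 12; demisemiquaver = 1; quaver = 4; dotted crotchet = 12.
Sum: 5 + 6 + 12 + 1 + 4 + 12 = 40.
40 ÷ 4 = 10 beats.

10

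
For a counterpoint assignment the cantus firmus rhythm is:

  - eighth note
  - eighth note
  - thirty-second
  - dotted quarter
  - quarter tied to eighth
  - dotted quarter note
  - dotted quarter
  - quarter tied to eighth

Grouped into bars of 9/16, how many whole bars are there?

One bar of 9/16 = 18 thirty-second notes.
Express everything in thirty-second notes: eighth note = 4; eighth note = 4; thirty-second = 1; dotted quarter = 12; quarter tied to eighth (quarter + eighth) = 12; dotted quarter note = 12; dotted quarter = 12; quarter tied to eighth (quarter + eighth) = 12.
Altogether 4 + 4 + 1 + 12 + 12 + 12 + 12 + 12 = 69.
69 ÷ 18 = 3 complete bars with 15 left over.

3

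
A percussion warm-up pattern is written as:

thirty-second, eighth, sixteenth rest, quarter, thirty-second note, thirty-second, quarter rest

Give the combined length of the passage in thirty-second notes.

25

Convert each value to thirty-second notes: thirty-second = 1; eighth = 4; sixteenth rest = 2; quarter = 8; thirty-second note = 1; thirty-second = 1; quarter rest = 8.
Adding: 1 + 4 + 2 + 8 + 1 + 1 + 8 = 25 thirty-second notes.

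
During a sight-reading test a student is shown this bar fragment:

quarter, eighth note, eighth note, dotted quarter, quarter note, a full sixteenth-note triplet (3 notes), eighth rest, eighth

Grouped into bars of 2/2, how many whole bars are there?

1

One bar of 2/2 = 8 eighth notes.
In eighth notes: quarter = 2; eighth note = 1; eighth note = 1; dotted quarter = 3; quarter note = 2; a full sixteenth-note triplet (3 notes) (three triplet sixteenths span one eighth) = 1; eighth rest = 1; eighth = 1.
Sum: 2 + 1 + 1 + 3 + 2 + 1 + 1 + 1 = 12.
12 ÷ 8 = 1 complete bar with 4 left over.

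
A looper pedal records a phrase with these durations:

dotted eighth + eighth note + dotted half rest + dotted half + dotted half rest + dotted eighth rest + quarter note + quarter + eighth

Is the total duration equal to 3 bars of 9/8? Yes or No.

Yes

One bar of 9/8 = 18 sixteenth notes, so 3 bars = 54.
Express everything in sixteenth notes: dotted eighth = 3; eighth note = 2; dotted half rest = 12; dotted half = 12; dotted half rest = 12; dotted eighth rest = 3; quarter note = 4; quarter = 4; eighth = 2.
Adding: 3 + 2 + 12 + 12 + 12 + 3 + 4 + 4 + 2 = 54.
54 equals 54, so the answer is Yes.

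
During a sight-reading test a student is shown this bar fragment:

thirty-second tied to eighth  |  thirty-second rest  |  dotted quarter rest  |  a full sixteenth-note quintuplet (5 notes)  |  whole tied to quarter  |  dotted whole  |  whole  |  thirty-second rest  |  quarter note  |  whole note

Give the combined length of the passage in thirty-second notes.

187

Convert each value to thirty-second notes: thirty-second tied to eighth (thirty-second + eighth) = 5; thirty-second rest = 1; dotted quarter rest = 12; a full sixteenth-note quintuplet (5 notes) (five quintuplet sixteenths span one quarter) = 8; whole tied to quarter (whole + quarter) = 40; dotted whole = 48; whole = 32; thirty-second rest = 1; quarter note = 8; whole note = 32.
Adding: 5 + 1 + 12 + 8 + 40 + 48 + 32 + 1 + 8 + 32 = 187 thirty-second notes.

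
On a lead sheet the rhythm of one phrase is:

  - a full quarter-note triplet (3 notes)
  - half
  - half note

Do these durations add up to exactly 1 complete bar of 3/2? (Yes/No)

One bar of 3/2 = 3 half notes.
Each duration in half notes: a full quarter-note triplet (3 notes) (three triplet quarters span one half) = 1; half = 1; half note = 1.
Adding: 1 + 1 + 1 = 3.
3 equals 3, so the answer is Yes.

Yes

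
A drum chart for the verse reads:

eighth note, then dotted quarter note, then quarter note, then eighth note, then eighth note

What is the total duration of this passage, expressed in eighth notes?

Express everything in eighth notes: eighth note = 1; dotted quarter note = 3; quarter note = 2; eighth note = 1; eighth note = 1.
Total: 1 + 3 + 2 + 1 + 1 = 8 eighth notes.

8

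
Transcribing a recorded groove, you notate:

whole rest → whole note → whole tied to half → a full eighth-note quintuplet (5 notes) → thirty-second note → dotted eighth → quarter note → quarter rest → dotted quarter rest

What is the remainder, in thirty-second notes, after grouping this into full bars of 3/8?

7

One bar of 3/8 = 12 thirty-second notes.
Convert each value to thirty-second notes: whole rest = 32; whole note = 32; whole tied to half (whole + half) = 48; a full eighth-note quintuplet (5 notes) (five quintuplet eighths span one half) = 16; thirty-second note = 1; dotted eighth = 6; quarter note = 8; quarter rest = 8; dotted quarter rest = 12.
Adding: 32 + 32 + 48 + 16 + 1 + 6 + 8 + 8 + 12 = 163.
163 ÷ 12 = 13 complete bars with 7 thirty-second notes remaining.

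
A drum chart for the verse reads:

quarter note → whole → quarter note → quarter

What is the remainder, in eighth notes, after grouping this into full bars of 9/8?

One bar of 9/8 = 9 eighth notes.
Convert each value to eighth notes: quarter note = 2; whole = 8; quarter note = 2; quarter = 2.
Sum: 2 + 8 + 2 + 2 = 14.
14 ÷ 9 = 1 complete bar with 5 eighth notes remaining.

5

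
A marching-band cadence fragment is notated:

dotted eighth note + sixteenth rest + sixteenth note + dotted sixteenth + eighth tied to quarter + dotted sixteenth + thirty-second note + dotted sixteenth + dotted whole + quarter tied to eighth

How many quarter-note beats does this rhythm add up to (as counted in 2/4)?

11.5

One quarter-note beat = 8 thirty-second notes.
Express everything in thirty-second notes: dotted eighth note = 6; sixteenth rest = 2; sixteenth note = 2; dotted sixteenth = 3; eighth tied to quarter (eighth + quarter) = 12; dotted sixteenth = 3; thirty-second note = 1; dotted sixteenth = 3; dotted whole = 48; quarter tied to eighth (quarter + eighth) = 12.
Sum: 6 + 2 + 2 + 3 + 12 + 3 + 1 + 3 + 48 + 12 = 92.
92 ÷ 8 = 11.5 beats.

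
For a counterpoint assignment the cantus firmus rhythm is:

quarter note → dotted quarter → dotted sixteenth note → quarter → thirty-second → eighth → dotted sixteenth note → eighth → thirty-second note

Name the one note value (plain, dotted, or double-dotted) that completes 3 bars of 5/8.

half note

3 bars of 5/8 = 60 thirty-second notes.
Express everything in thirty-second notes: quarter note = 8; dotted quarter = 12; dotted sixteenth note = 3; quarter = 8; thirty-second = 1; eighth = 4; dotted sixteenth note = 3; eighth = 4; thirty-second note = 1.
Total: 8 + 12 + 3 + 8 + 1 + 4 + 3 + 4 + 1 = 44.
Remaining: 60 − 44 = 16 thirty-second notes, which is a half note.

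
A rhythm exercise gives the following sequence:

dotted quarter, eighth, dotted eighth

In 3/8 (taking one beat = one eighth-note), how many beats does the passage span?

One eighth-note beat = 2 sixteenth notes.
Convert each value to sixteenth notes: dotted quarter = 6; eighth = 2; dotted eighth = 3.
Adding: 6 + 2 + 3 = 11.
11 ÷ 2 = 5.5 beats.

5.5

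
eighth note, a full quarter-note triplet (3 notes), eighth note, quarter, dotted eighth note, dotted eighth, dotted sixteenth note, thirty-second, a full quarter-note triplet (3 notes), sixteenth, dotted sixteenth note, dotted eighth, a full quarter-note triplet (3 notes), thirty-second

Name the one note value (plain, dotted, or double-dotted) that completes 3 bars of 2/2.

3 bars of 2/2 = 96 thirty-second notes.
Express everything in thirty-second notes: eighth note = 4; a full quarter-note triplet (3 notes) (three triplet quarters span one half) = 16; eighth note = 4; quarter = 8; dotted eighth note = 6; dotted eighth = 6; dotted sixteenth note = 3; thirty-second = 1; a full quarter-note triplet (3 notes) (three triplet quarters span one half) = 16; sixteenth = 2; dotted sixteenth note = 3; dotted eighth = 6; a full quarter-note triplet (3 notes) (three triplet quarters span one half) = 16; thirty-second = 1.
Adding: 4 + 16 + 4 + 8 + 6 + 6 + 3 + 1 + 16 + 2 + 3 + 6 + 16 + 1 = 92.
Remaining: 96 − 92 = 4 thirty-second notes, which is a eighth note.

eighth note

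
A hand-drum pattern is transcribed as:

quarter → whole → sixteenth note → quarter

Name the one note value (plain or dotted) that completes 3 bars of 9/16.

eighth note

3 bars of 9/16 = 27 sixteenth notes.
Convert each value to sixteenth notes: quarter = 4; whole = 16; sixteenth note = 1; quarter = 4.
Sum: 4 + 16 + 1 + 4 = 25.
Remaining: 27 − 25 = 2 sixteenth notes, which is a eighth note.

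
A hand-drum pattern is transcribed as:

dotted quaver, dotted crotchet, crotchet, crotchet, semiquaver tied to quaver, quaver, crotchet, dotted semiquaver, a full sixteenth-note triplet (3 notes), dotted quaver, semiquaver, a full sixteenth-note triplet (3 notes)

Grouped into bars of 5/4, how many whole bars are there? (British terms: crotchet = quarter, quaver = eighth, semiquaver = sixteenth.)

One bar of 5/4 = 40 thirty-second notes.
Each duration in thirty-second notes: dotted quaver = 6; dotted crotchet = 12; crotchet = 8; crotchet = 8; semiquaver tied to quaver (semiquaver + quaver) = 6; quaver = 4; crotchet = 8; dotted semiquaver = 3; a full sixteenth-note triplet (3 notes) (three triplet sixteenths span one eighth) = 4; dotted quaver = 6; semiquaver = 2; a full sixteenth-note triplet (3 notes) (three triplet sixteenths span one eighth) = 4.
Adding: 6 + 12 + 8 + 8 + 6 + 4 + 8 + 3 + 4 + 6 + 2 + 4 = 71.
71 ÷ 40 = 1 complete bar with 31 left over.

1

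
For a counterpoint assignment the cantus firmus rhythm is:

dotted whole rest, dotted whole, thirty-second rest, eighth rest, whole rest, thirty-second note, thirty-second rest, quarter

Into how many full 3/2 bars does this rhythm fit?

2

One bar of 3/2 = 48 thirty-second notes.
Express everything in thirty-second notes: dotted whole rest = 48; dotted whole = 48; thirty-second rest = 1; eighth rest = 4; whole rest = 32; thirty-second note = 1; thirty-second rest = 1; quarter = 8.
Total: 48 + 48 + 1 + 4 + 32 + 1 + 1 + 8 = 143.
143 ÷ 48 = 2 complete bars with 47 left over.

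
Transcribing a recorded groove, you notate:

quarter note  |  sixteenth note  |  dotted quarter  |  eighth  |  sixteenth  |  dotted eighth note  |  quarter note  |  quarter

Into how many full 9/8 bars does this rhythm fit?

One bar of 9/8 = 18 sixteenth notes.
Working in sixteenth notes: quarter note = 4; sixteenth note = 1; dotted quarter = 6; eighth = 2; sixteenth = 1; dotted eighth note = 3; quarter note = 4; quarter = 4.
Sum: 4 + 1 + 6 + 2 + 1 + 3 + 4 + 4 = 25.
25 ÷ 18 = 1 complete bar with 7 left over.

1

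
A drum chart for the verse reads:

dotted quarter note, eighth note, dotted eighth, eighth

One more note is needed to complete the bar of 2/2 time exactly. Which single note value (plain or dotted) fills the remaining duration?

dotted eighth note

The bar of 2/2 = 16 sixteenth notes.
Working in sixteenth notes: dotted quarter note = 6; eighth note = 2; dotted eighth = 3; eighth = 2.
Adding: 6 + 2 + 3 + 2 = 13.
Remaining: 16 − 13 = 3 sixteenth notes, which is a dotted eighth note.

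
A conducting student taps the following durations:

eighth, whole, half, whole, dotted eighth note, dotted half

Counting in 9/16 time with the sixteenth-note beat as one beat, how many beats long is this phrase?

One sixteenth-note beat = 2 thirty-second notes.
In thirty-second notes: eighth = 4; whole = 32; half = 16; whole = 32; dotted eighth note = 6; dotted half = 24.
Altogether 4 + 32 + 16 + 32 + 6 + 24 = 114.
114 ÷ 2 = 57 beats.

57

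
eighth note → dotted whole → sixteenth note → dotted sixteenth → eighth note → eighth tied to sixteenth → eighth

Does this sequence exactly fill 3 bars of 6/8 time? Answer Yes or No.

One bar of 6/8 = 24 thirty-second notes, so 3 bars = 72.
Working in thirty-second notes: eighth note = 4; dotted whole = 48; sixteenth note = 2; dotted sixteenth = 3; eighth note = 4; eighth tied to sixteenth (eighth + sixteenth) = 6; eighth = 4.
Adding: 4 + 48 + 2 + 3 + 4 + 6 + 4 = 71.
71 falls short of 72, so the answer is No.

No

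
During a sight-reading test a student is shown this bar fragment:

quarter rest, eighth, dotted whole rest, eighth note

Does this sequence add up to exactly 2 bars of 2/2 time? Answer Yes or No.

Yes

One bar of 2/2 = 8 eighth notes, so 2 bars = 16.
Working in eighth notes: quarter rest = 2; eighth = 1; dotted whole rest = 12; eighth note = 1.
Adding: 2 + 1 + 12 + 1 = 16.
16 equals 16, so the answer is Yes.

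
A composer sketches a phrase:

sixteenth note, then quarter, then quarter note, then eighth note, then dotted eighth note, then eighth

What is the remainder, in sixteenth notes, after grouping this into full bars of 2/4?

One bar of 2/4 = 8 sixteenth notes.
Each duration in sixteenth notes: sixteenth note = 1; quarter = 4; quarter note = 4; eighth note = 2; dotted eighth note = 3; eighth = 2.
Adding: 1 + 4 + 4 + 2 + 3 + 2 = 16.
16 ÷ 8 = 2 complete bars with 0 sixteenth notes remaining.

0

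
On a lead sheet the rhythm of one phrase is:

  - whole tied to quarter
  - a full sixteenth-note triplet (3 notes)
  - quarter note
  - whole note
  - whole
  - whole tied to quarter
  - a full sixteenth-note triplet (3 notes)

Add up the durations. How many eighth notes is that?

Express everything in eighth notes: whole tied to quarter (whole + quarter) = 10; a full sixteenth-note triplet (3 notes) (three triplet sixteenths span one eighth) = 1; quarter note = 2; whole note = 8; whole = 8; whole tied to quarter (whole + quarter) = 10; a full sixteenth-note triplet (3 notes) (three triplet sixteenths span one eighth) = 1.
Altogether 10 + 1 + 2 + 8 + 8 + 10 + 1 = 40 eighth notes.

40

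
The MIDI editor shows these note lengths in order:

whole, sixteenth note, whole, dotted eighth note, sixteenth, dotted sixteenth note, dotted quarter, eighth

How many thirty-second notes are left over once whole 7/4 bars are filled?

37

One bar of 7/4 = 56 thirty-second notes.
Convert each value to thirty-second notes: whole = 32; sixteenth note = 2; whole = 32; dotted eighth note = 6; sixteenth = 2; dotted sixteenth note = 3; dotted quarter = 12; eighth = 4.
Sum: 32 + 2 + 32 + 6 + 2 + 3 + 12 + 4 = 93.
93 ÷ 56 = 1 complete bar with 37 thirty-second notes remaining.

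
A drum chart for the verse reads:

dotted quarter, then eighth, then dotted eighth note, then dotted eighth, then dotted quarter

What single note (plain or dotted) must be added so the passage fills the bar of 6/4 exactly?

The bar of 6/4 = 24 sixteenth notes.
Express everything in sixteenth notes: dotted quarter = 6; eighth = 2; dotted eighth note = 3; dotted eighth = 3; dotted quarter = 6.
Adding: 6 + 2 + 3 + 3 + 6 = 20.
Remaining: 24 − 20 = 4 sixteenth notes, which is a quarter note.

quarter note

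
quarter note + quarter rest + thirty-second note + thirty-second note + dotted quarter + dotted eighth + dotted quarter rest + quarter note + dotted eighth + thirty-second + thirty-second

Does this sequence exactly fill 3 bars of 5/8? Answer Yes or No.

One bar of 5/8 = 20 thirty-second notes, so 3 bars = 60.
In thirty-second notes: quarter note = 8; quarter rest = 8; thirty-second note = 1; thirty-second note = 1; dotted quarter = 12; dotted eighth = 6; dotted quarter rest = 12; quarter note = 8; dotted eighth = 6; thirty-second = 1; thirty-second = 1.
Adding: 8 + 8 + 1 + 1 + 12 + 6 + 12 + 8 + 6 + 1 + 1 = 64.
64 exceeds 60, so the answer is No.

No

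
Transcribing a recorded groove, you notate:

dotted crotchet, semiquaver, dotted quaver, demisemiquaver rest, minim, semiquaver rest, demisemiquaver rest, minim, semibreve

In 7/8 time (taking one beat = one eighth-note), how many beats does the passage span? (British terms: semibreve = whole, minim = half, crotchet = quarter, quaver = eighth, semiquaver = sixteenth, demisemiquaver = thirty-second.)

22

One eighth-note beat = 4 thirty-second notes.
Each duration in thirty-second notes: dotted crotchet = 12; semiquaver = 2; dotted quaver = 6; demisemiquaver rest = 1; minim = 16; semiquaver rest = 2; demisemiquaver rest = 1; minim = 16; semibreve = 32.
Altogether 12 + 2 + 6 + 1 + 16 + 2 + 1 + 16 + 32 = 88.
88 ÷ 4 = 22 beats.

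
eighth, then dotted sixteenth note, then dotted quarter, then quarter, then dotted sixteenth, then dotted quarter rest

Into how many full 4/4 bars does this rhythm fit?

One bar of 4/4 = 32 thirty-second notes.
Each duration in thirty-second notes: eighth = 4; dotted sixteenth note = 3; dotted quarter = 12; quarter = 8; dotted sixteenth = 3; dotted quarter rest = 12.
Altogether 4 + 3 + 12 + 8 + 3 + 12 = 42.
42 ÷ 32 = 1 complete bar with 10 left over.

1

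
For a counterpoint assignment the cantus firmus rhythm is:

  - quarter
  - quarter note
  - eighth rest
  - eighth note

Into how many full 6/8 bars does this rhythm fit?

One bar of 6/8 = 6 eighth notes.
Convert each value to eighth notes: quarter = 2; quarter note = 2; eighth rest = 1; eighth note = 1.
Total: 2 + 2 + 1 + 1 = 6.
6 ÷ 6 = 1 complete bar with 0 left over.

1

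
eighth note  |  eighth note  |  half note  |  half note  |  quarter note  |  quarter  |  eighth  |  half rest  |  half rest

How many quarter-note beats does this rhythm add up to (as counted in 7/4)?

11.5

One quarter-note beat = 2 eighth notes.
Working in eighth notes: eighth note = 1; eighth note = 1; half note = 4; half note = 4; quarter note = 2; quarter = 2; eighth = 1; half rest = 4; half rest = 4.
Altogether 1 + 1 + 4 + 4 + 2 + 2 + 1 + 4 + 4 = 23.
23 ÷ 2 = 11.5 beats.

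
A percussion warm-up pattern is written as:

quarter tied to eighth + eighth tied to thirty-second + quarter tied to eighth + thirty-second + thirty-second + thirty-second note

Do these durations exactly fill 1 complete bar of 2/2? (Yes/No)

Yes

One bar of 2/2 = 32 thirty-second notes.
Express everything in thirty-second notes: quarter tied to eighth (quarter + eighth) = 12; eighth tied to thirty-second (eighth + thirty-second) = 5; quarter tied to eighth (quarter + eighth) = 12; thirty-second = 1; thirty-second = 1; thirty-second note = 1.
Adding: 12 + 5 + 12 + 1 + 1 + 1 = 32.
32 equals 32, so the answer is Yes.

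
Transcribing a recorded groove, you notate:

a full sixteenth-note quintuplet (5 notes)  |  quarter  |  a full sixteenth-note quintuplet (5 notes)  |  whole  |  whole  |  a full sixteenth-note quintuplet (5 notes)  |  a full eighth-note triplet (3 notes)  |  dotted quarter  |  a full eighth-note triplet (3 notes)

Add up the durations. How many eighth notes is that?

In eighth notes: a full sixteenth-note quintuplet (5 notes) (five quintuplet sixteenths span one quarter) = 2; quarter = 2; a full sixteenth-note quintuplet (5 notes) (five quintuplet sixteenths span one quarter) = 2; whole = 8; whole = 8; a full sixteenth-note quintuplet (5 notes) (five quintuplet sixteenths span one quarter) = 2; a full eighth-note triplet (3 notes) (three triplet eighths span one quarter) = 2; dotted quarter = 3; a full eighth-note triplet (3 notes) (three triplet eighths span one quarter) = 2.
Total: 2 + 2 + 2 + 8 + 8 + 2 + 2 + 3 + 2 = 31 eighth notes.

31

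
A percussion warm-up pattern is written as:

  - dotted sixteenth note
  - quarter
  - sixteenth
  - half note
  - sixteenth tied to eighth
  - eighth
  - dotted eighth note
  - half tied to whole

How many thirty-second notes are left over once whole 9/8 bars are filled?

One bar of 9/8 = 36 thirty-second notes.
Each duration in thirty-second notes: dotted sixteenth note = 3; quarter = 8; sixteenth = 2; half note = 16; sixteenth tied to eighth (sixteenth + eighth) = 6; eighth = 4; dotted eighth note = 6; half tied to whole (half + whole) = 48.
Total: 3 + 8 + 2 + 16 + 6 + 4 + 6 + 48 = 93.
93 ÷ 36 = 2 complete bars with 21 thirty-second notes remaining.

21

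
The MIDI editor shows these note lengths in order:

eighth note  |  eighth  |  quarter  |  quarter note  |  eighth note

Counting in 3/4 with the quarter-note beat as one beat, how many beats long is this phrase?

One quarter-note beat = 2 eighth notes.
Express everything in eighth notes: eighth note = 1; eighth = 1; quarter = 2; quarter note = 2; eighth note = 1.
Total: 1 + 1 + 2 + 2 + 1 = 7.
7 ÷ 2 = 3.5 beats.

3.5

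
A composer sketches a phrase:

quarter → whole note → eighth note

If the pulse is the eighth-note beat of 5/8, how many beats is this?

One eighth-note beat = 2 sixteenth notes.
Convert each value to sixteenth notes: quarter = 4; whole note = 16; eighth note = 2.
Altogether 4 + 16 + 2 = 22.
22 ÷ 2 = 11 beats.

11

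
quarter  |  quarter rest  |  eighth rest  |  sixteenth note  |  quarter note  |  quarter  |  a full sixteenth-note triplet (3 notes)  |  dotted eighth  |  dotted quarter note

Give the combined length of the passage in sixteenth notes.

Express everything in sixteenth notes: quarter = 4; quarter rest = 4; eighth rest = 2; sixteenth note = 1; quarter note = 4; quarter = 4; a full sixteenth-note triplet (3 notes) (three triplet sixteenths span one eighth) = 2; dotted eighth = 3; dotted quarter note = 6.
Sum: 4 + 4 + 2 + 1 + 4 + 4 + 2 + 3 + 6 = 30 sixteenth notes.

30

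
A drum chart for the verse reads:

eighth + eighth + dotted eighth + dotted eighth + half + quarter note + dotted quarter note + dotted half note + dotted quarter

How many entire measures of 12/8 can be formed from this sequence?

1

One bar of 12/8 = 24 sixteenth notes.
In sixteenth notes: eighth = 2; eighth = 2; dotted eighth = 3; dotted eighth = 3; half = 8; quarter note = 4; dotted quarter note = 6; dotted half note = 12; dotted quarter = 6.
Adding: 2 + 2 + 3 + 3 + 8 + 4 + 6 + 12 + 6 = 46.
46 ÷ 24 = 1 complete bar with 22 left over.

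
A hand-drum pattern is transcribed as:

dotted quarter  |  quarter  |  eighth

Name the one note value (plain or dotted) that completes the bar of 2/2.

quarter note

The bar of 2/2 = 8 eighth notes.
Each duration in eighth notes: dotted quarter = 3; quarter = 2; eighth = 1.
Altogether 3 + 2 + 1 = 6.
Remaining: 8 − 6 = 2 eighth notes, which is a quarter note.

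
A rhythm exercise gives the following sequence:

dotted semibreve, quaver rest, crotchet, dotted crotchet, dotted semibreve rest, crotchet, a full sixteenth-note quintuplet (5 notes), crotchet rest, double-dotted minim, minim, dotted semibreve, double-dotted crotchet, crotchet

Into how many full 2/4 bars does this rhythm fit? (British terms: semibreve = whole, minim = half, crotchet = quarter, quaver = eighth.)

One bar of 2/4 = 8 sixteenth notes.
In sixteenth notes: dotted semibreve = 24; quaver rest = 2; crotchet = 4; dotted crotchet = 6; dotted semibreve rest = 24; crotchet = 4; a full sixteenth-note quintuplet (5 notes) (five quintuplet sixteenths span one quarter) = 4; crotchet rest = 4; double-dotted minim = 14; minim = 8; dotted semibreve = 24; double-dotted crotchet = 7; crotchet = 4.
Total: 24 + 2 + 4 + 6 + 24 + 4 + 4 + 4 + 14 + 8 + 24 + 7 + 4 = 129.
129 ÷ 8 = 16 complete bars with 1 left over.

16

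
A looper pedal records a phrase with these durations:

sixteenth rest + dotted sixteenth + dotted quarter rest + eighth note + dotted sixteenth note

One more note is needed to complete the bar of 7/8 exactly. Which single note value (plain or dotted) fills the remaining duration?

The bar of 7/8 = 28 thirty-second notes.
Working in thirty-second notes: sixteenth rest = 2; dotted sixteenth = 3; dotted quarter rest = 12; eighth note = 4; dotted sixteenth note = 3.
Sum: 2 + 3 + 12 + 4 + 3 = 24.
Remaining: 28 − 24 = 4 thirty-second notes, which is a eighth note.

eighth note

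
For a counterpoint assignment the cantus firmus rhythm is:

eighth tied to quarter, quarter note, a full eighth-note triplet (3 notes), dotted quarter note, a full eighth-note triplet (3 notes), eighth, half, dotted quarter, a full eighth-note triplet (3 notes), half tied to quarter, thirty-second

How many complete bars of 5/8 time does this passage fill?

5

One bar of 5/8 = 20 thirty-second notes.
Express everything in thirty-second notes: eighth tied to quarter (eighth + quarter) = 12; quarter note = 8; a full eighth-note triplet (3 notes) (three triplet eighths span one quarter) = 8; dotted quarter note = 12; a full eighth-note triplet (3 notes) (three triplet eighths span one quarter) = 8; eighth = 4; half = 16; dotted quarter = 12; a full eighth-note triplet (3 notes) (three triplet eighths span one quarter) = 8; half tied to quarter (half + quarter) = 24; thirty-second = 1.
Sum: 12 + 8 + 8 + 12 + 8 + 4 + 16 + 12 + 8 + 24 + 1 = 113.
113 ÷ 20 = 5 complete bars with 13 left over.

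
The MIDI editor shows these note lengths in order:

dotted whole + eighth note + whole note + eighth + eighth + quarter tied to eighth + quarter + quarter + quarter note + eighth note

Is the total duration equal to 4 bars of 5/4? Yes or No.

One bar of 5/4 = 10 eighth notes, so 4 bars = 40.
Express everything in eighth notes: dotted whole = 12; eighth note = 1; whole note = 8; eighth = 1; eighth = 1; quarter tied to eighth (quarter + eighth) = 3; quarter = 2; quarter = 2; quarter note = 2; eighth note = 1.
Altogether 12 + 1 + 8 + 1 + 1 + 3 + 2 + 2 + 2 + 1 = 33.
33 falls short of 40, so the answer is No.

No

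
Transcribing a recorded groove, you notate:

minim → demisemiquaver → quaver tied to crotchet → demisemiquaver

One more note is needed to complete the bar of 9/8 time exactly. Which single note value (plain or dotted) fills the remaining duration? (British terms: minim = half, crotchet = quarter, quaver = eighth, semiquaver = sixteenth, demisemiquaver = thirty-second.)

The bar of 9/8 = 36 thirty-second notes.
Express everything in thirty-second notes: minim = 16; demisemiquaver = 1; quaver tied to crotchet (quaver + crotchet) = 12; demisemiquaver = 1.
Altogether 16 + 1 + 12 + 1 = 30.
Remaining: 36 − 30 = 6 thirty-second notes, which is a dotted eighth note.

dotted eighth note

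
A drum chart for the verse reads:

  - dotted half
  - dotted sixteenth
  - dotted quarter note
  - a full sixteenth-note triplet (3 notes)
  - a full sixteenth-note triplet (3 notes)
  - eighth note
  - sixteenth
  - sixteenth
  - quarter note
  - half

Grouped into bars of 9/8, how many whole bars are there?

2

One bar of 9/8 = 36 thirty-second notes.
Each duration in thirty-second notes: dotted half = 24; dotted sixteenth = 3; dotted quarter note = 12; a full sixteenth-note triplet (3 notes) (three triplet sixteenths span one eighth) = 4; a full sixteenth-note triplet (3 notes) (three triplet sixteenths span one eighth) = 4; eighth note = 4; sixteenth = 2; sixteenth = 2; quarter note = 8; half = 16.
Adding: 24 + 3 + 12 + 4 + 4 + 4 + 2 + 2 + 8 + 16 = 79.
79 ÷ 36 = 2 complete bars with 7 left over.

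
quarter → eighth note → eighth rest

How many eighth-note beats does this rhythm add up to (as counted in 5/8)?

One eighth-note beat = 2 sixteenth notes.
Convert each value to sixteenth notes: quarter = 4; eighth note = 2; eighth rest = 2.
Sum: 4 + 2 + 2 = 8.
8 ÷ 2 = 4 beats.

4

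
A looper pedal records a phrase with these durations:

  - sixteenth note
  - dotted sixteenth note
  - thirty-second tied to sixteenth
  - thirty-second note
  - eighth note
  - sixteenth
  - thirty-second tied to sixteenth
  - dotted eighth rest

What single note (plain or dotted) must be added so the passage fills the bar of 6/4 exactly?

The bar of 6/4 = 48 thirty-second notes.
Working in thirty-second notes: sixteenth note = 2; dotted sixteenth note = 3; thirty-second tied to sixteenth (thirty-second + sixteenth) = 3; thirty-second note = 1; eighth note = 4; sixteenth = 2; thirty-second tied to sixteenth (thirty-second + sixteenth) = 3; dotted eighth rest = 6.
Sum: 2 + 3 + 3 + 1 + 4 + 2 + 3 + 6 = 24.
Remaining: 48 − 24 = 24 thirty-second notes, which is a dotted half note.

dotted half note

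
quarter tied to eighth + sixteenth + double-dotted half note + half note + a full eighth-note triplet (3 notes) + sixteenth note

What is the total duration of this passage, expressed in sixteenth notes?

34

Express everything in sixteenth notes: quarter tied to eighth (quarter + eighth) = 6; sixteenth = 1; double-dotted half note = 14; half note = 8; a full eighth-note triplet (3 notes) (three triplet eighths span one quarter) = 4; sixteenth note = 1.
Sum: 6 + 1 + 14 + 8 + 4 + 1 = 34 sixteenth notes.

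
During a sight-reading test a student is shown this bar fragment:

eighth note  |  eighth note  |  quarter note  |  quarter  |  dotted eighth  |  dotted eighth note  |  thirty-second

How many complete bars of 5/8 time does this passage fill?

One bar of 5/8 = 20 thirty-second notes.
Working in thirty-second notes: eighth note = 4; eighth note = 4; quarter note = 8; quarter = 8; dotted eighth = 6; dotted eighth note = 6; thirty-second = 1.
Altogether 4 + 4 + 8 + 8 + 6 + 6 + 1 = 37.
37 ÷ 20 = 1 complete bar with 17 left over.

1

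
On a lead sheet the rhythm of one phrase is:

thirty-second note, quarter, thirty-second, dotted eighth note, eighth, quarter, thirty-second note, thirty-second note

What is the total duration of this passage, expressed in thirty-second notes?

30

Express everything in thirty-second notes: thirty-second note = 1; quarter = 8; thirty-second = 1; dotted eighth note = 6; eighth = 4; quarter = 8; thirty-second note = 1; thirty-second note = 1.
Total: 1 + 8 + 1 + 6 + 4 + 8 + 1 + 1 = 30 thirty-second notes.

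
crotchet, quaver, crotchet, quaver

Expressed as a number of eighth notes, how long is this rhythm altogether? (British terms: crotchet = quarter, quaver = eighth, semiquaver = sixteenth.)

In eighth notes: crotchet = 2; quaver = 1; crotchet = 2; quaver = 1.
Sum: 2 + 1 + 2 + 1 = 6 eighth notes.

6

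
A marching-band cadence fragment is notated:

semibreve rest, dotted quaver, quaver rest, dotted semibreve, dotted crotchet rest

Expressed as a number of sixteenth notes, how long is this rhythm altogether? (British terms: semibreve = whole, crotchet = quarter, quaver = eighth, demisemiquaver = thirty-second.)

Express everything in sixteenth notes: semibreve rest = 16; dotted quaver = 3; quaver rest = 2; dotted semibreve = 24; dotted crotchet rest = 6.
Altogether 16 + 3 + 2 + 24 + 6 = 51 sixteenth notes.

51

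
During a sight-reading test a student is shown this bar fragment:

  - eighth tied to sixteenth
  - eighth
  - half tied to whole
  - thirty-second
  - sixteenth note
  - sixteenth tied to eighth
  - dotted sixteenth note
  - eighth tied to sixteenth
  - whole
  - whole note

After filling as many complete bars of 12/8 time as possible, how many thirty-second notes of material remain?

44

One bar of 12/8 = 48 thirty-second notes.
Each duration in thirty-second notes: eighth tied to sixteenth (eighth + sixteenth) = 6; eighth = 4; half tied to whole (half + whole) = 48; thirty-second = 1; sixteenth note = 2; sixteenth tied to eighth (sixteenth + eighth) = 6; dotted sixteenth note = 3; eighth tied to sixteenth (eighth + sixteenth) = 6; whole = 32; whole note = 32.
Adding: 6 + 4 + 48 + 1 + 2 + 6 + 3 + 6 + 32 + 32 = 140.
140 ÷ 48 = 2 complete bars with 44 thirty-second notes remaining.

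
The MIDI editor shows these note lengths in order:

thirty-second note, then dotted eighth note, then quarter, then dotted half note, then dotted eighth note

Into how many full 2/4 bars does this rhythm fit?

One bar of 2/4 = 16 thirty-second notes.
Working in thirty-second notes: thirty-second note = 1; dotted eighth note = 6; quarter = 8; dotted half note = 24; dotted eighth note = 6.
Altogether 1 + 6 + 8 + 24 + 6 = 45.
45 ÷ 16 = 2 complete bars with 13 left over.

2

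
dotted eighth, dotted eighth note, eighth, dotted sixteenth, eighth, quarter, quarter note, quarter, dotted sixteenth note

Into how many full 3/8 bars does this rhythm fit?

One bar of 3/8 = 12 thirty-second notes.
Each duration in thirty-second notes: dotted eighth = 6; dotted eighth note = 6; eighth = 4; dotted sixteenth = 3; eighth = 4; quarter = 8; quarter note = 8; quarter = 8; dotted sixteenth note = 3.
Total: 6 + 6 + 4 + 3 + 4 + 8 + 8 + 8 + 3 = 50.
50 ÷ 12 = 4 complete bars with 2 left over.

4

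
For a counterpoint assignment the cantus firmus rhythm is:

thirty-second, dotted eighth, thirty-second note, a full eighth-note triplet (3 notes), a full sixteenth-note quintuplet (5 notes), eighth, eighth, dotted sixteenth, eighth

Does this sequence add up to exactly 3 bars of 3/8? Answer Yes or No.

No

One bar of 3/8 = 12 thirty-second notes, so 3 bars = 36.
Express everything in thirty-second notes: thirty-second = 1; dotted eighth = 6; thirty-second note = 1; a full eighth-note triplet (3 notes) (three triplet eighths span one quarter) = 8; a full sixteenth-note quintuplet (5 notes) (five quintuplet sixteenths span one quarter) = 8; eighth = 4; eighth = 4; dotted sixteenth = 3; eighth = 4.
Altogether 1 + 6 + 1 + 8 + 8 + 4 + 4 + 3 + 4 = 39.
39 exceeds 36, so the answer is No.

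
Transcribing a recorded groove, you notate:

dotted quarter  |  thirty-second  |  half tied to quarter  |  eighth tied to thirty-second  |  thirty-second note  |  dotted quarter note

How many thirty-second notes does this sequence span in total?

55

Working in thirty-second notes: dotted quarter = 12; thirty-second = 1; half tied to quarter (half + quarter) = 24; eighth tied to thirty-second (eighth + thirty-second) = 5; thirty-second note = 1; dotted quarter note = 12.
Total: 12 + 1 + 24 + 5 + 1 + 12 = 55 thirty-second notes.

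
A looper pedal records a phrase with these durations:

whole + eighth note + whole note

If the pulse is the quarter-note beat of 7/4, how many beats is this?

One quarter-note beat = 2 eighth notes.
Convert each value to eighth notes: whole = 8; eighth note = 1; whole note = 8.
Adding: 8 + 1 + 8 = 17.
17 ÷ 2 = 8.5 beats.

8.5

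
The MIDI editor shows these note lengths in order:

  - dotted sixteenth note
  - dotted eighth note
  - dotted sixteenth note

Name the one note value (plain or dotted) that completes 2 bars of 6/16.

2 bars of 6/16 = 24 thirty-second notes.
Convert each value to thirty-second notes: dotted sixteenth note = 3; dotted eighth note = 6; dotted sixteenth note = 3.
Altogether 3 + 6 + 3 = 12.
Remaining: 24 − 12 = 12 thirty-second notes, which is a dotted quarter note.

dotted quarter note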